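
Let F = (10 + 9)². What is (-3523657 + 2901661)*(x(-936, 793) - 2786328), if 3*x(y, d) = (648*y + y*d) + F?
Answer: 2012654449468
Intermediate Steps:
F = 361 (F = 19² = 361)
x(y, d) = 361/3 + 216*y + d*y/3 (x(y, d) = ((648*y + y*d) + 361)/3 = ((648*y + d*y) + 361)/3 = (361 + 648*y + d*y)/3 = 361/3 + 216*y + d*y/3)
(-3523657 + 2901661)*(x(-936, 793) - 2786328) = (-3523657 + 2901661)*((361/3 + 216*(-936) + (⅓)*793*(-936)) - 2786328) = -621996*((361/3 - 202176 - 247416) - 2786328) = -621996*(-1348415/3 - 2786328) = -621996*(-9707399/3) = 2012654449468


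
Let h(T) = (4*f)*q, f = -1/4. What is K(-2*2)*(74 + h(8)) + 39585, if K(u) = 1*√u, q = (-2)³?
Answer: 39585 + 164*I ≈ 39585.0 + 164.0*I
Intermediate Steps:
f = -¼ (f = -1*¼ = -¼ ≈ -0.25000)
q = -8
h(T) = 8 (h(T) = (4*(-¼))*(-8) = -1*(-8) = 8)
K(u) = √u
K(-2*2)*(74 + h(8)) + 39585 = √(-2*2)*(74 + 8) + 39585 = √(-4)*82 + 39585 = (2*I)*82 + 39585 = 164*I + 39585 = 39585 + 164*I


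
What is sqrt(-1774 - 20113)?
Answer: I*sqrt(21887) ≈ 147.94*I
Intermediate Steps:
sqrt(-1774 - 20113) = sqrt(-21887) = I*sqrt(21887)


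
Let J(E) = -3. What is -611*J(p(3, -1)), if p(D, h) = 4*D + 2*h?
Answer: 1833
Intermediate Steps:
p(D, h) = 2*h + 4*D
-611*J(p(3, -1)) = -611*(-3) = 1833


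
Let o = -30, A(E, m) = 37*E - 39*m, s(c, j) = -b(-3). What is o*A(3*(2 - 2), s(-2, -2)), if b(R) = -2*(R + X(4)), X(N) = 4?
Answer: 2340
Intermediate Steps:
b(R) = -8 - 2*R (b(R) = -2*(R + 4) = -2*(4 + R) = -8 - 2*R)
s(c, j) = 2 (s(c, j) = -(-8 - 2*(-3)) = -(-8 + 6) = -1*(-2) = 2)
A(E, m) = -39*m + 37*E
o*A(3*(2 - 2), s(-2, -2)) = -30*(-39*2 + 37*(3*(2 - 2))) = -30*(-78 + 37*(3*0)) = -30*(-78 + 37*0) = -30*(-78 + 0) = -30*(-78) = 2340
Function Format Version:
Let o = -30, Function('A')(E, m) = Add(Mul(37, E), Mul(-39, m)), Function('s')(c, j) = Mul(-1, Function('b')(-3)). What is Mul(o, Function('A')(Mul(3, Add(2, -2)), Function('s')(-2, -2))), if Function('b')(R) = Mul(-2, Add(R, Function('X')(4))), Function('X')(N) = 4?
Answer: 2340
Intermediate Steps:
Function('b')(R) = Add(-8, Mul(-2, R)) (Function('b')(R) = Mul(-2, Add(R, 4)) = Mul(-2, Add(4, R)) = Add(-8, Mul(-2, R)))
Function('s')(c, j) = 2 (Function('s')(c, j) = Mul(-1, Add(-8, Mul(-2, -3))) = Mul(-1, Add(-8, 6)) = Mul(-1, -2) = 2)
Function('A')(E, m) = Add(Mul(-39, m), Mul(37, E))
Mul(o, Function('A')(Mul(3, Add(2, -2)), Function('s')(-2, -2))) = Mul(-30, Add(Mul(-39, 2), Mul(37, Mul(3, Add(2, -2))))) = Mul(-30, Add(-78, Mul(37, Mul(3, 0)))) = Mul(-30, Add(-78, Mul(37, 0))) = Mul(-30, Add(-78, 0)) = Mul(-30, -78) = 2340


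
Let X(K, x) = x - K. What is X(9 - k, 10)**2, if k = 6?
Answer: 49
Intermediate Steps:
X(9 - k, 10)**2 = (10 - (9 - 1*6))**2 = (10 - (9 - 6))**2 = (10 - 1*3)**2 = (10 - 3)**2 = 7**2 = 49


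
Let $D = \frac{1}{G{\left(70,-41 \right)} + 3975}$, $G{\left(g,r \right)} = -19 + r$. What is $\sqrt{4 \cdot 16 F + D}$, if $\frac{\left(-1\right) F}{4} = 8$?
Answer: $\frac{7 i \sqrt{71179485}}{1305} \approx 45.255 i$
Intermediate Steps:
$F = -32$ ($F = \left(-4\right) 8 = -32$)
$D = \frac{1}{3915}$ ($D = \frac{1}{\left(-19 - 41\right) + 3975} = \frac{1}{-60 + 3975} = \frac{1}{3915} \approx 0.00025543$)
$\sqrt{4 \cdot 16 F + D} = \sqrt{4 \cdot 16 \left(-32\right) + \frac{1}{3915}} = \sqrt{64 \left(-32\right) + \frac{1}{3915}} = \sqrt{-2048 + \frac{1}{3915}} = \sqrt{- \frac{8017919}{3915}} = \frac{7 i \sqrt{71179485}}{1305}$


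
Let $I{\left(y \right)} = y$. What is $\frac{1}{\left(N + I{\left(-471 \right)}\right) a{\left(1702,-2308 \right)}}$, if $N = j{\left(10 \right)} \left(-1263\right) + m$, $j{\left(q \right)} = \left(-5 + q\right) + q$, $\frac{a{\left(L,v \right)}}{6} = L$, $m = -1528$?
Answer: $- \frac{1}{213880128} \approx -4.6755 \cdot 10^{-9}$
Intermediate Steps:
$a{\left(L,v \right)} = 6 L$
$j{\left(q \right)} = -5 + 2 q$
$N = -20473$ ($N = \left(-5 + 2 \cdot 10\right) \left(-1263\right) - 1528 = \left(-5 + 20\right) \left(-1263\right) - 1528 = 15 \left(-1263\right) - 1528 = -18945 - 1528 = -20473$)
$\frac{1}{\left(N + I{\left(-471 \right)}\right) a{\left(1702,-2308 \right)}} = \frac{1}{\left(-20473 - 471\right) 6 \cdot 1702} = \frac{1}{\left(-20944\right) 10212} = \left(- \frac{1}{20944}\right) \frac{1}{10212} = - \frac{1}{213880128}$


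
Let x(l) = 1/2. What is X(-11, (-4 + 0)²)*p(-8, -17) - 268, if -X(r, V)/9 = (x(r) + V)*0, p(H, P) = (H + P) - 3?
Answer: -268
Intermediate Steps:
x(l) = ½
p(H, P) = -3 + H + P
X(r, V) = 0 (X(r, V) = -9*(½ + V)*0 = -9*0 = 0)
X(-11, (-4 + 0)²)*p(-8, -17) - 268 = 0*(-3 - 8 - 17) - 268 = 0*(-28) - 268 = 0 - 268 = -268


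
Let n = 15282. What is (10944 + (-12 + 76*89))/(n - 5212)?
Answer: 8848/5035 ≈ 1.7573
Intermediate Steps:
(10944 + (-12 + 76*89))/(n - 5212) = (10944 + (-12 + 76*89))/(15282 - 5212) = (10944 + (-12 + 6764))/10070 = (10944 + 6752)*(1/10070) = 17696*(1/10070) = 8848/5035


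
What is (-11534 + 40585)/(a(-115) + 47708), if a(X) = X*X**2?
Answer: -29051/1473167 ≈ -0.019720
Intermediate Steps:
a(X) = X**3
(-11534 + 40585)/(a(-115) + 47708) = (-11534 + 40585)/((-115)**3 + 47708) = 29051/(-1520875 + 47708) = 29051/(-1473167) = 29051*(-1/1473167) = -29051/1473167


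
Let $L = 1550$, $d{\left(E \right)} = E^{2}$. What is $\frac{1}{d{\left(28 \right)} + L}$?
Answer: $\frac{1}{2334} \approx 0.00042845$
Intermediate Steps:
$\frac{1}{d{\left(28 \right)} + L} = \frac{1}{28^{2} + 1550} = \frac{1}{784 + 1550} = \frac{1}{2334}$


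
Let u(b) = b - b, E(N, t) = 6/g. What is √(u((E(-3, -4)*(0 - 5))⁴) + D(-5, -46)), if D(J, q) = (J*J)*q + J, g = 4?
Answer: I*√1155 ≈ 33.985*I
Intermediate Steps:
E(N, t) = 3/2 (E(N, t) = 6/4 = 6*(¼) = 3/2)
D(J, q) = J + q*J² (D(J, q) = J²*q + J = q*J² + J = J + q*J²)
u(b) = 0
√(u((E(-3, -4)*(0 - 5))⁴) + D(-5, -46)) = √(0 - 5*(1 - 5*(-46))) = √(0 - 5*(1 + 230)) = √(0 - 5*231) = √(0 - 1155) = √(-1155) = I*√1155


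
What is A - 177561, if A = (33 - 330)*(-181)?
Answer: -123804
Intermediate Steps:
A = 53757 (A = -297*(-181) = 53757)
A - 177561 = 53757 - 177561 = -123804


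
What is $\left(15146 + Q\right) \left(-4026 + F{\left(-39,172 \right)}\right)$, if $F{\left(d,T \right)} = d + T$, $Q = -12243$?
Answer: $-11301379$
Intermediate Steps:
$F{\left(d,T \right)} = T + d$
$\left(15146 + Q\right) \left(-4026 + F{\left(-39,172 \right)}\right) = \left(15146 - 12243\right) \left(-4026 + \left(172 - 39\right)\right) = 2903 \left(-4026 + 133\right) = 2903 \left(-3893\right) = -11301379$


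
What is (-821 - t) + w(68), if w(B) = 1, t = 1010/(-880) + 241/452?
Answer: -8147969/9944 ≈ -819.39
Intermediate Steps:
t = -6111/9944 (t = 1010*(-1/880) + 241*(1/452) = -101/88 + 241/452 = -6111/9944 ≈ -0.61454)
(-821 - t) + w(68) = (-821 - 1*(-6111/9944)) + 1 = (-821 + 6111/9944) + 1 = -8157913/9944 + 1 = -8147969/9944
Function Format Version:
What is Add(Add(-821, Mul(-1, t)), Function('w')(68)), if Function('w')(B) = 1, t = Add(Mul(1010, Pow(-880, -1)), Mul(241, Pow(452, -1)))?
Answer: Rational(-8147969, 9944) ≈ -819.39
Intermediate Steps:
t = Rational(-6111, 9944) (t = Add(Mul(1010, Rational(-1, 880)), Mul(241, Rational(1, 452))) = Add(Rational(-101, 88), Rational(241, 452)) = Rational(-6111, 9944) ≈ -0.61454)
Add(Add(-821, Mul(-1, t)), Function('w')(68)) = Add(Add(-821, Mul(-1, Rational(-6111, 9944))), 1) = Add(Add(-821, Rational(6111, 9944)), 1) = Add(Rational(-8157913, 9944), 1) = Rational(-8147969, 9944)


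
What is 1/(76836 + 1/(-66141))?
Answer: 66141/5082009875 ≈ 1.3015e-5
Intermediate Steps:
1/(76836 + 1/(-66141)) = 1/(76836 - 1/66141) = 1/(5082009875/66141) = 66141/5082009875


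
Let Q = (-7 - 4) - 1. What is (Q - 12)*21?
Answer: -504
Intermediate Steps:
Q = -12 (Q = -11 - 1 = -12)
(Q - 12)*21 = (-12 - 12)*21 = -24*21 = -504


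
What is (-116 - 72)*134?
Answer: -25192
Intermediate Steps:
(-116 - 72)*134 = -188*134 = -25192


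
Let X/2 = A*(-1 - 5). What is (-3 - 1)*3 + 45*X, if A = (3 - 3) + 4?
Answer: -2172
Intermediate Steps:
A = 4 (A = 0 + 4 = 4)
X = -48 (X = 2*(4*(-1 - 5)) = 2*(4*(-6)) = 2*(-24) = -48)
(-3 - 1)*3 + 45*X = (-3 - 1)*3 + 45*(-48) = -4*3 - 2160 = -12 - 2160 = -2172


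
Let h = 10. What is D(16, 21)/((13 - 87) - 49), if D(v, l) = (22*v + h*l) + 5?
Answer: -189/41 ≈ -4.6098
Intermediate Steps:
D(v, l) = 5 + 10*l + 22*v (D(v, l) = (22*v + 10*l) + 5 = (10*l + 22*v) + 5 = 5 + 10*l + 22*v)
D(16, 21)/((13 - 87) - 49) = (5 + 10*21 + 22*16)/((13 - 87) - 49) = (5 + 210 + 352)/(-74 - 49) = 567/(-123) = -1/123*567 = -189/41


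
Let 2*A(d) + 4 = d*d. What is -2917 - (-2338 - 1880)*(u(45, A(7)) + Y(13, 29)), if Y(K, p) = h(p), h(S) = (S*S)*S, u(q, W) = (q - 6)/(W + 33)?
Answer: 102872849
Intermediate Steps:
A(d) = -2 + d²/2 (A(d) = -2 + (d*d)/2 = -2 + d²/2)
u(q, W) = (-6 + q)/(33 + W)
h(S) = S³ (h(S) = S²*S = S³)
Y(K, p) = p³
-2917 - (-2338 - 1880)*(u(45, A(7)) + Y(13, 29)) = -2917 - (-2338 - 1880)*((-6 + 45)/(33 + (-2 + (½)*7²)) + 29³) = -2917 - (-4218)*(39/(33 + (-2 + (½)*49)) + 24389) = -2917 - (-4218)*(39/(33 + (-2 + 49/2)) + 24389) = -2917 - (-4218)*(39/(33 + 45/2) + 24389) = -2917 - (-4218)*(39/(111/2) + 24389) = -2917 - (-4218)*((2/111)*39 + 24389) = -2917 - (-4218)*(26/37 + 24389) = -2917 - (-4218)*902419/37 = -2917 - 1*(-102875766) = -2917 + 102875766 = 102872849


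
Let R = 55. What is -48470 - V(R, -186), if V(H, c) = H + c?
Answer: -48339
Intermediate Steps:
-48470 - V(R, -186) = -48470 - (55 - 186) = -48470 - 1*(-131) = -48470 + 131 = -48339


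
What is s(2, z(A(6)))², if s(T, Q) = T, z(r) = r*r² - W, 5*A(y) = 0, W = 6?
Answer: 4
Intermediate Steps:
A(y) = 0 (A(y) = (⅕)*0 = 0)
z(r) = -6 + r³ (z(r) = r*r² - 1*6 = r³ - 6 = -6 + r³)
s(2, z(A(6)))² = 2² = 4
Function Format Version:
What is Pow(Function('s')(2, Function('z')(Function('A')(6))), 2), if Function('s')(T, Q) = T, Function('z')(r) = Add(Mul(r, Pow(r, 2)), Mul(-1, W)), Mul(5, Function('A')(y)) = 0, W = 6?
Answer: 4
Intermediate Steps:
Function('A')(y) = 0 (Function('A')(y) = Mul(Rational(1, 5), 0) = 0)
Function('z')(r) = Add(-6, Pow(r, 3)) (Function('z')(r) = Add(Mul(r, Pow(r, 2)), Mul(-1, 6)) = Add(Pow(r, 3), -6) = Add(-6, Pow(r, 3)))
Pow(Function('s')(2, Function('z')(Function('A')(6))), 2) = Pow(2, 2) = 4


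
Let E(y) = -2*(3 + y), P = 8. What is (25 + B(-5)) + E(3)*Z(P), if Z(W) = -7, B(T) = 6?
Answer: 115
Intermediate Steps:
E(y) = -6 - 2*y
(25 + B(-5)) + E(3)*Z(P) = (25 + 6) + (-6 - 2*3)*(-7) = 31 + (-6 - 6)*(-7) = 31 - 12*(-7) = 31 + 84 = 115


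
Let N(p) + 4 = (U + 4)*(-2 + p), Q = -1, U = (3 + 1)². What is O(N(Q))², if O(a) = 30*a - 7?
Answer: 3713329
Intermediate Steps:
U = 16 (U = 4² = 16)
N(p) = -44 + 20*p (N(p) = -4 + (16 + 4)*(-2 + p) = -4 + 20*(-2 + p) = -4 + (-40 + 20*p) = -44 + 20*p)
O(a) = -7 + 30*a
O(N(Q))² = (-7 + 30*(-44 + 20*(-1)))² = (-7 + 30*(-44 - 20))² = (-7 + 30*(-64))² = (-7 - 1920)² = (-1927)² = 3713329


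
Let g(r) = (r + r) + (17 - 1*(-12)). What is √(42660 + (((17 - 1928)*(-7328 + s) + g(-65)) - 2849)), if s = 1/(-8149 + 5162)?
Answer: √125298646658699/2987 ≈ 3747.5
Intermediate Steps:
s = -1/2987 (s = 1/(-2987) = -1/2987 ≈ -0.00033478)
g(r) = 29 + 2*r (g(r) = 2*r + (17 + 12) = 2*r + 29 = 29 + 2*r)
√(42660 + (((17 - 1928)*(-7328 + s) + g(-65)) - 2849)) = √(42660 + (((17 - 1928)*(-7328 - 1/2987) + (29 + 2*(-65))) - 2849)) = √(42660 + ((-1911*(-21888737/2987) + (29 - 130)) - 2849)) = √(42660 + ((41829376407/2987 - 101) - 2849)) = √(42660 + (41829074720/2987 - 2849)) = √(42660 + 41820564757/2987) = √(41947990177/2987) = √125298646658699/2987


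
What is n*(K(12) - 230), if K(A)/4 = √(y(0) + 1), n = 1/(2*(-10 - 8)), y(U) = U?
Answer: 113/18 ≈ 6.2778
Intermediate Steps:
n = -1/36 (n = 1/(2*(-18)) = 1/(-36) = -1/36 ≈ -0.027778)
K(A) = 4 (K(A) = 4*√(0 + 1) = 4*√1 = 4*1 = 4)
n*(K(12) - 230) = -(4 - 230)/36 = -1/36*(-226) = 113/18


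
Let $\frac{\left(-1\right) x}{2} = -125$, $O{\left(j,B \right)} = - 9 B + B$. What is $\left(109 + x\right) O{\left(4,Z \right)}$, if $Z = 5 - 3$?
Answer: $-5744$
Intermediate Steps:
$Z = 2$ ($Z = 5 - 3 = 2$)
$O{\left(j,B \right)} = - 8 B$
$x = 250$ ($x = \left(-2\right) \left(-125\right) = 250$)
$\left(109 + x\right) O{\left(4,Z \right)} = \left(109 + 250\right) \left(\left(-8\right) 2\right) = 359 \left(-16\right) = -5744$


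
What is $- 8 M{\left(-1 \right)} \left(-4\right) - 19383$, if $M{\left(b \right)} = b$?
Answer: $-19415$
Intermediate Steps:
$- 8 M{\left(-1 \right)} \left(-4\right) - 19383 = \left(-8\right) \left(-1\right) \left(-4\right) - 19383 = 8 \left(-4\right) - 19383 = -32 - 19383 = -19415$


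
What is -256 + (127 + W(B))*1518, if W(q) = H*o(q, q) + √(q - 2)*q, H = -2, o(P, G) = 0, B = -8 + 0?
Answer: 192530 - 12144*I*√10 ≈ 1.9253e+5 - 38403.0*I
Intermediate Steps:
B = -8
W(q) = q*√(-2 + q) (W(q) = -2*0 + √(q - 2)*q = 0 + √(-2 + q)*q = 0 + q*√(-2 + q) = q*√(-2 + q))
-256 + (127 + W(B))*1518 = -256 + (127 - 8*√(-2 - 8))*1518 = -256 + (127 - 8*I*√10)*1518 = -256 + (192786 - 12144*I*√10) = 192530 - 12144*I*√10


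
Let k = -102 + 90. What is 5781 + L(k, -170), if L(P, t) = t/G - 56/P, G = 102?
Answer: 5784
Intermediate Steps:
k = -12
L(P, t) = -56/P + t/102 (L(P, t) = t/102 - 56/P = -56/P + t/102)
5781 + L(k, -170) = 5781 + (-56/(-12) + (1/102)*(-170)) = 5781 + (-56*(-1/12) - 5/3) = 5781 + (14/3 - 5/3) = 5781 + 3 = 5784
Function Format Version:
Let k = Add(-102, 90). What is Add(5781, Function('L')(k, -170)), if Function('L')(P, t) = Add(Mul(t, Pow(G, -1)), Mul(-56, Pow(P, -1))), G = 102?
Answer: 5784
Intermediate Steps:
k = -12
Function('L')(P, t) = Add(Mul(-56, Pow(P, -1)), Mul(Rational(1, 102), t)) (Function('L')(P, t) = Add(Mul(t, Pow(102, -1)), Mul(-56, Pow(P, -1))) = Add(Mul(t, Rational(1, 102)), Mul(-56, Pow(P, -1))) = Add(Mul(Rational(1, 102), t), Mul(-56, Pow(P, -1))) = Add(Mul(-56, Pow(P, -1)), Mul(Rational(1, 102), t)))
Add(5781, Function('L')(k, -170)) = Add(5781, Add(Mul(-56, Pow(-12, -1)), Mul(Rational(1, 102), -170))) = Add(5781, Add(Mul(-56, Rational(-1, 12)), Rational(-5, 3))) = Add(5781, Add(Rational(14, 3), Rational(-5, 3))) = Add(5781, 3) = 5784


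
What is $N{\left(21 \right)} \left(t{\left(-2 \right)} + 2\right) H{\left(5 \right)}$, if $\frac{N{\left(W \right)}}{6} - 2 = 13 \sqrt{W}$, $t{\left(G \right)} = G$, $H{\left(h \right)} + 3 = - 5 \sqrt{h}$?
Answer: $0$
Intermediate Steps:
$H{\left(h \right)} = -3 - 5 \sqrt{h}$
$N{\left(W \right)} = 12 + 78 \sqrt{W}$ ($N{\left(W \right)} = 12 + 6 \cdot 13 \sqrt{W} = 12 + 78 \sqrt{W}$)
$N{\left(21 \right)} \left(t{\left(-2 \right)} + 2\right) H{\left(5 \right)} = \left(12 + 78 \sqrt{21}\right) \left(-2 + 2\right) \left(-3 - 5 \sqrt{5}\right) = \left(12 + 78 \sqrt{21}\right) 0 \left(-3 - 5 \sqrt{5}\right) = \left(12 + 78 \sqrt{21}\right) 0 = 0$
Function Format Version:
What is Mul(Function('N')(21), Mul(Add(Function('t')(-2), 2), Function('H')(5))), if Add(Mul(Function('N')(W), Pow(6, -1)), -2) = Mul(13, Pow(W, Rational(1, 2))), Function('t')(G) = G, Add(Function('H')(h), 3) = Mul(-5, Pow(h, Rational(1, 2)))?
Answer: 0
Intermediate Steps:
Function('H')(h) = Add(-3, Mul(-5, Pow(h, Rational(1, 2))))
Function('N')(W) = Add(12, Mul(78, Pow(W, Rational(1, 2)))) (Function('N')(W) = Add(12, Mul(6, Mul(13, Pow(W, Rational(1, 2))))) = Add(12, Mul(78, Pow(W, Rational(1, 2)))))
Mul(Function('N')(21), Mul(Add(Function('t')(-2), 2), Function('H')(5))) = Mul(Add(12, Mul(78, Pow(21, Rational(1, 2)))), Mul(Add(-2, 2), Add(-3, Mul(-5, Pow(5, Rational(1, 2)))))) = Mul(Add(12, Mul(78, Pow(21, Rational(1, 2)))), Mul(0, Add(-3, Mul(-5, Pow(5, Rational(1, 2)))))) = Mul(Add(12, Mul(78, Pow(21, Rational(1, 2)))), 0) = 0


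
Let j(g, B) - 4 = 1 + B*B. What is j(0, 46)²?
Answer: 4498641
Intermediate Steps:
j(g, B) = 5 + B² (j(g, B) = 4 + (1 + B*B) = 4 + (1 + B²) = 5 + B²)
j(0, 46)² = (5 + 46²)² = (5 + 2116)² = 2121² = 4498641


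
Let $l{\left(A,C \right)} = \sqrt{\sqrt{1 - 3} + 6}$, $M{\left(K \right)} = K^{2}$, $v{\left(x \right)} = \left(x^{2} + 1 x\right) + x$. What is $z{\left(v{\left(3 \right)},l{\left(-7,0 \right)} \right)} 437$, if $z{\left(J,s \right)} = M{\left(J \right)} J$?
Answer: $1474875$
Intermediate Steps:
$v{\left(x \right)} = x^{2} + 2 x$ ($v{\left(x \right)} = \left(x^{2} + x\right) + x = \left(x + x^{2}\right) + x = x^{2} + 2 x$)
$l{\left(A,C \right)} = \sqrt{6 + i \sqrt{2}}$ ($l{\left(A,C \right)} = \sqrt{\sqrt{-2} + 6} = \sqrt{i \sqrt{2} + 6} = \sqrt{6 + i \sqrt{2}}$)
$z{\left(J,s \right)} = J^{3}$ ($z{\left(J,s \right)} = J^{2} J = J^{3}$)
$z{\left(v{\left(3 \right)},l{\left(-7,0 \right)} \right)} 437 = \left(3 \left(2 + 3\right)\right)^{3} \cdot 437 = \left(3 \cdot 5\right)^{3} \cdot 437 = 15^{3} \cdot 437 = 3375 \cdot 437 = 1474875$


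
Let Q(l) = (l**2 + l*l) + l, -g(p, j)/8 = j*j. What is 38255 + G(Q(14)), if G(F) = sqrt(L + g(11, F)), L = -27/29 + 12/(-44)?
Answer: 38255 + 4*I*sqrt(8386945754)/319 ≈ 38255.0 + 1148.3*I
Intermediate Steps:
g(p, j) = -8*j**2 (g(p, j) = -8*j*j = -8*j**2)
Q(l) = l + 2*l**2 (Q(l) = (l**2 + l**2) + l = 2*l**2 + l = l + 2*l**2)
L = -384/319 (L = -27*1/29 + 12*(-1/44) = -27/29 - 3/11 = -384/319 ≈ -1.2038)
G(F) = sqrt(-384/319 - 8*F**2)
38255 + G(Q(14)) = 38255 + 2*sqrt(-30624 - 203522*196*(1 + 2*14)**2)/319 = 38255 + 2*sqrt(-30624 - 203522*196*(1 + 28)**2)/319 = 38255 + 2*sqrt(-30624 - 203522*(14*29)**2)/319 = 38255 + 2*sqrt(-30624 - 203522*406**2)/319 = 38255 + 2*sqrt(-30624 - 203522*164836)/319 = 38255 + 2*sqrt(-30624 - 33547752392)/319 = 38255 + 2*sqrt(-33547783016)/319 = 38255 + 2*(2*I*sqrt(8386945754))/319 = 38255 + 4*I*sqrt(8386945754)/319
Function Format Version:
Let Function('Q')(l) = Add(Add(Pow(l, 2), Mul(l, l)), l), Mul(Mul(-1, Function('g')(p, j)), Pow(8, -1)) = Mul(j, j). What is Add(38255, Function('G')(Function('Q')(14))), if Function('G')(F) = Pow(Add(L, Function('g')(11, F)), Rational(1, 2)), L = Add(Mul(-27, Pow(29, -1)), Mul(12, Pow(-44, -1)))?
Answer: Add(38255, Mul(Rational(4, 319), I, Pow(8386945754, Rational(1, 2)))) ≈ Add(38255., Mul(1148.3, I))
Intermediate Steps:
Function('g')(p, j) = Mul(-8, Pow(j, 2)) (Function('g')(p, j) = Mul(-8, Mul(j, j)) = Mul(-8, Pow(j, 2)))
Function('Q')(l) = Add(l, Mul(2, Pow(l, 2))) (Function('Q')(l) = Add(Add(Pow(l, 2), Pow(l, 2)), l) = Add(Mul(2, Pow(l, 2)), l) = Add(l, Mul(2, Pow(l, 2))))
L = Rational(-384, 319) (L = Add(Mul(-27, Rational(1, 29)), Mul(12, Rational(-1, 44))) = Add(Rational(-27, 29), Rational(-3, 11)) = Rational(-384, 319) ≈ -1.2038)
Function('G')(F) = Pow(Add(Rational(-384, 319), Mul(-8, Pow(F, 2))), Rational(1, 2))
Add(38255, Function('G')(Function('Q')(14))) = Add(38255, Mul(Rational(2, 319), Pow(Add(-30624, Mul(-203522, Pow(Mul(14, Add(1, Mul(2, 14))), 2))), Rational(1, 2)))) = Add(38255, Mul(Rational(2, 319), Pow(Add(-30624, Mul(-203522, Pow(Mul(14, Add(1, 28)), 2))), Rational(1, 2)))) = Add(38255, Mul(Rational(2, 319), Pow(Add(-30624, Mul(-203522, Pow(Mul(14, 29), 2))), Rational(1, 2)))) = Add(38255, Mul(Rational(2, 319), Pow(Add(-30624, Mul(-203522, Pow(406, 2))), Rational(1, 2)))) = Add(38255, Mul(Rational(2, 319), Pow(Add(-30624, Mul(-203522, 164836)), Rational(1, 2)))) = Add(38255, Mul(Rational(2, 319), Pow(Add(-30624, -33547752392), Rational(1, 2)))) = Add(38255, Mul(Rational(2, 319), Pow(-33547783016, Rational(1, 2)))) = Add(38255, Mul(Rational(2, 319), Mul(2, I, Pow(8386945754, Rational(1, 2))))) = Add(38255, Mul(Rational(4, 319), I, Pow(8386945754, Rational(1, 2))))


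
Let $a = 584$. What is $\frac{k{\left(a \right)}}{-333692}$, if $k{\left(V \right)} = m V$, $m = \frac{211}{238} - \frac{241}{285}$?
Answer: $- \frac{202721}{2829291045} \approx -7.1651 \cdot 10^{-5}$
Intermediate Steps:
$m = \frac{2777}{67830}$ ($m = 211 \cdot \frac{1}{238} - \frac{241}{285} = \frac{211}{238} - \frac{241}{285} = \frac{2777}{67830} \approx 0.040941$)
$k{\left(V \right)} = \frac{2777 V}{67830}$
$\frac{k{\left(a \right)}}{-333692} = \frac{\frac{2777}{67830} \cdot 584}{-333692} = \frac{810884}{33915} \left(- \frac{1}{333692}\right) = - \frac{202721}{2829291045}$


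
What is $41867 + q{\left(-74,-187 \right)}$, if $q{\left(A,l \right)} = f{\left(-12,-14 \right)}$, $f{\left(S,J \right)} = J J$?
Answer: $42063$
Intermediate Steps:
$f{\left(S,J \right)} = J^{2}$
$q{\left(A,l \right)} = 196$ ($q{\left(A,l \right)} = \left(-14\right)^{2} = 196$)
$41867 + q{\left(-74,-187 \right)} = 41867 + 196 = 42063$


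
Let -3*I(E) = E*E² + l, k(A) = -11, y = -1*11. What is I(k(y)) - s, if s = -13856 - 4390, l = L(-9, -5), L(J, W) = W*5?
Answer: 18698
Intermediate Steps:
L(J, W) = 5*W
l = -25 (l = 5*(-5) = -25)
y = -11
s = -18246
I(E) = 25/3 - E³/3 (I(E) = -(E*E² - 25)/3 = -(E³ - 25)/3 = -(-25 + E³)/3 = 25/3 - E³/3)
I(k(y)) - s = (25/3 - ⅓*(-11)³) - 1*(-18246) = (25/3 - ⅓*(-1331)) + 18246 = (25/3 + 1331/3) + 18246 = 452 + 18246 = 18698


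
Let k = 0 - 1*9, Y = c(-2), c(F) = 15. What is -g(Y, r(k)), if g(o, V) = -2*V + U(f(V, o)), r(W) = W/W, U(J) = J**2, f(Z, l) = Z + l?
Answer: -254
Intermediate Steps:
Y = 15
k = -9 (k = 0 - 9 = -9)
r(W) = 1
g(o, V) = (V + o)**2 - 2*V (g(o, V) = -2*V + (V + o)**2 = (V + o)**2 - 2*V)
-g(Y, r(k)) = -((1 + 15)**2 - 2*1) = -(16**2 - 2) = -(256 - 2) = -1*254 = -254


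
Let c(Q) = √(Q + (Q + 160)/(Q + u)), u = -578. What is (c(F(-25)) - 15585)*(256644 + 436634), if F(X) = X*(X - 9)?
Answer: -10804737630 + 346639*√3947570/34 ≈ -1.0784e+10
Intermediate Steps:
F(X) = X*(-9 + X)
c(Q) = √(Q + (160 + Q)/(-578 + Q)) (c(Q) = √(Q + (Q + 160)/(Q - 578)) = √(Q + (160 + Q)/(-578 + Q)))
(c(F(-25)) - 15585)*(256644 + 436634) = (√((160 - 25*(-9 - 25) + (-25*(-9 - 25))*(-578 - 25*(-9 - 25)))/(-578 - 25*(-9 - 25))) - 15585)*(256644 + 436634) = (√((160 - 25*(-34) + (-25*(-34))*(-578 - 25*(-34)))/(-578 - 25*(-34))) - 15585)*693278 = (√((160 + 850 + 850*(-578 + 850))/(-578 + 850)) - 15585)*693278 = (√((160 + 850 + 850*272)/272) - 15585)*693278 = (√((160 + 850 + 231200)/272) - 15585)*693278 = (√((1/272)*232210) - 15585)*693278 = (√(116105/136) - 15585)*693278 = (√3947570/68 - 15585)*693278 = (-15585 + √3947570/68)*693278 = -10804737630 + 346639*√3947570/34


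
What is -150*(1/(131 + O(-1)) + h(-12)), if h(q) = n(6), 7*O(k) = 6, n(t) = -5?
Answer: 691200/923 ≈ 748.86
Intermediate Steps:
O(k) = 6/7 (O(k) = (⅐)*6 = 6/7)
h(q) = -5
-150*(1/(131 + O(-1)) + h(-12)) = -150*(1/(131 + 6/7) - 5) = -150*(1/(923/7) - 5) = -150*(7/923 - 5) = -150*(-4608/923) = 691200/923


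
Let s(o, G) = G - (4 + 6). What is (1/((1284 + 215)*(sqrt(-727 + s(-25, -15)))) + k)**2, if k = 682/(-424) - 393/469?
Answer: 3124344912047232863/522021674306816824 + 243245*I*sqrt(47)/14010001768 ≈ 5.9851 + 0.00011903*I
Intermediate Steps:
s(o, G) = -10 + G (s(o, G) = G - 1*10 = G - 10 = -10 + G)
k = -243245/99428 (k = 682*(-1/424) - 393*1/469 = -341/212 - 393/469 = -243245/99428 ≈ -2.4464)
(1/((1284 + 215)*(sqrt(-727 + s(-25, -15)))) + k)**2 = (1/((1284 + 215)*(sqrt(-727 + (-10 - 15)))) - 243245/99428)**2 = (1/(1499*(sqrt(-727 - 25))) - 243245/99428)**2 = (1/(1499*(sqrt(-752))) - 243245/99428)**2 = (1/(1499*((4*I*sqrt(47)))) - 243245/99428)**2 = ((-I*sqrt(47)/188)/1499 - 243245/99428)**2 = (-I*sqrt(47)/281812 - 243245/99428)**2 = (-243245/99428 - I*sqrt(47)/281812)**2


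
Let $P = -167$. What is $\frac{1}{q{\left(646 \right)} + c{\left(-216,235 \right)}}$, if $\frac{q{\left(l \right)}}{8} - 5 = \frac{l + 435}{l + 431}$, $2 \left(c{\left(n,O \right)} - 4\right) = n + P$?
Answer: $- \frac{2154}{300419} \approx -0.00717$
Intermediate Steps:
$c{\left(n,O \right)} = - \frac{159}{2} + \frac{n}{2}$ ($c{\left(n,O \right)} = 4 + \frac{n - 167}{2} = 4 + \frac{-167 + n}{2} = 4 + \left(- \frac{167}{2} + \frac{n}{2}\right) = - \frac{159}{2} + \frac{n}{2}$)
$q{\left(l \right)} = 40 + \frac{8 \left(435 + l\right)}{431 + l}$ ($q{\left(l \right)} = 40 + 8 \frac{l + 435}{l + 431} = 40 + 8 \frac{435 + l}{431 + l} = 40 + \frac{8 \left(435 + l\right)}{431 + l}$)
$\frac{1}{q{\left(646 \right)} + c{\left(-216,235 \right)}} = \frac{1}{\frac{16 \left(1295 + 3 \cdot 646\right)}{431 + 646} + \left(- \frac{159}{2} + \frac{1}{2} \left(-216\right)\right)} = \frac{1}{\frac{16 \left(1295 + 1938\right)}{1077} - \frac{375}{2}} = \frac{1}{16 \cdot \frac{1}{1077} \cdot 3233 - \frac{375}{2}} = \frac{1}{\frac{51728}{1077} - \frac{375}{2}} = \frac{1}{- \frac{300419}{2154}} = - \frac{2154}{300419}$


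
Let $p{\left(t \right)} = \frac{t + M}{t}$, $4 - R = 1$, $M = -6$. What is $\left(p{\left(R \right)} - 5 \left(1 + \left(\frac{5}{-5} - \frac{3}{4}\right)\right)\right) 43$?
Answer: $\frac{473}{4} \approx 118.25$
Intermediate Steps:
$R = 3$ ($R = 4 - 1 = 3$)
$p{\left(t \right)} = \frac{-6 + t}{t}$ ($p{\left(t \right)} = \frac{t - 6}{t} = \frac{-6 + t}{t}$)
$\left(p{\left(R \right)} - 5 \left(1 + \left(\frac{5}{-5} - \frac{3}{4}\right)\right)\right) 43 = \left(\frac{-6 + 3}{3} - 5 \left(1 + \left(\frac{5}{-5} - \frac{3}{4}\right)\right)\right) 43 = \left(\frac{1}{3} \left(-3\right) - 5 \left(1 + \left(5 \left(- \frac{1}{5}\right) - \frac{3}{4}\right)\right)\right) 43 = \left(-1 - 5 \left(1 - \frac{7}{4}\right)\right) 43 = \left(-1 - - \frac{15}{4}\right) 43 = \left(-1 + \frac{15}{4}\right) 43 = \frac{11}{4} \cdot 43 = \frac{473}{4}$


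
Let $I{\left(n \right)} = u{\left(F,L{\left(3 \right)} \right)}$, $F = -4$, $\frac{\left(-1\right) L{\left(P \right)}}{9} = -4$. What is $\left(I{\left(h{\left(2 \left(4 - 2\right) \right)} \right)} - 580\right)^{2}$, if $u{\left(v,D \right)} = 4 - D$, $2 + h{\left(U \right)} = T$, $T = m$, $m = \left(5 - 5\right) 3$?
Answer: $374544$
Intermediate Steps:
$L{\left(P \right)} = 36$ ($L{\left(P \right)} = \left(-9\right) \left(-4\right) = 36$)
$m = 0$ ($m = 0 \cdot 3 = 0$)
$T = 0$
$h{\left(U \right)} = -2$ ($h{\left(U \right)} = -2 + 0 = -2$)
$I{\left(n \right)} = -32$ ($I{\left(n \right)} = 4 - 36 = -32$)
$\left(I{\left(h{\left(2 \left(4 - 2\right) \right)} \right)} - 580\right)^{2} = \left(-32 - 580\right)^{2} = \left(-612\right)^{2} = 374544$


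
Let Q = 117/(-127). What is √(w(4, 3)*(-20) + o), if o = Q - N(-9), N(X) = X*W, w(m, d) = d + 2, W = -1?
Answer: 2*I*√443230/127 ≈ 10.484*I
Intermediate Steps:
w(m, d) = 2 + d
Q = -117/127 (Q = 117*(-1/127) = -117/127 ≈ -0.92126)
N(X) = -X (N(X) = X*(-1) = -X)
o = -1260/127 (o = -117/127 - (-1)*(-9) = -117/127 - 1*9 = -117/127 - 9 = -1260/127 ≈ -9.9213)
√(w(4, 3)*(-20) + o) = √((2 + 3)*(-20) - 1260/127) = √(5*(-20) - 1260/127) = √(-100 - 1260/127) = √(-13960/127) = 2*I*√443230/127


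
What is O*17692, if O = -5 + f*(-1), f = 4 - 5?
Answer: -70768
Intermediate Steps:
f = -1
O = -4 (O = -5 - 1*(-1) = -5 + 1 = -4)
O*17692 = -4*17692 = -70768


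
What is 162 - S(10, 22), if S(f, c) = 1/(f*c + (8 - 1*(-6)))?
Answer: 37907/234 ≈ 162.00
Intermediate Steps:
S(f, c) = 1/(14 + c*f) (S(f, c) = 1/(c*f + (8 + 6)) = 1/(c*f + 14) = 1/(14 + c*f))
162 - S(10, 22) = 162 - 1/(14 + 22*10) = 162 - 1/(14 + 220) = 162 - 1/234 = 37907/234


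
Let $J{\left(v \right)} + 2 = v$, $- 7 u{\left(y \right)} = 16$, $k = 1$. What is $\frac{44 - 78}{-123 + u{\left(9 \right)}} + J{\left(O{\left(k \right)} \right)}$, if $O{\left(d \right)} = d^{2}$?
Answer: $- \frac{639}{877} \approx -0.72862$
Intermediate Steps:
$u{\left(y \right)} = - \frac{16}{7}$ ($u{\left(y \right)} = \left(- \frac{1}{7}\right) 16 = - \frac{16}{7}$)
$J{\left(v \right)} = -2 + v$
$\frac{44 - 78}{-123 + u{\left(9 \right)}} + J{\left(O{\left(k \right)} \right)} = \frac{44 - 78}{-123 - \frac{16}{7}} - \left(2 - 1^{2}\right) = - \frac{34}{- \frac{877}{7}} + \left(-2 + 1\right) = \left(-34\right) \left(- \frac{7}{877}\right) - 1 = \frac{238}{877} - 1 = - \frac{639}{877}$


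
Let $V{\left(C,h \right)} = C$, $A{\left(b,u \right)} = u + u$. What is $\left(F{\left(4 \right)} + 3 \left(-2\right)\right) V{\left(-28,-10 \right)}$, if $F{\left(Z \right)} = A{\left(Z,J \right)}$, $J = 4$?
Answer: $-56$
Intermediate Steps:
$A{\left(b,u \right)} = 2 u$
$F{\left(Z \right)} = 8$ ($F{\left(Z \right)} = 2 \cdot 4 = 8$)
$\left(F{\left(4 \right)} + 3 \left(-2\right)\right) V{\left(-28,-10 \right)} = \left(8 + 3 \left(-2\right)\right) \left(-28\right) = \left(8 - 6\right) \left(-28\right) = 2 \left(-28\right) = -56$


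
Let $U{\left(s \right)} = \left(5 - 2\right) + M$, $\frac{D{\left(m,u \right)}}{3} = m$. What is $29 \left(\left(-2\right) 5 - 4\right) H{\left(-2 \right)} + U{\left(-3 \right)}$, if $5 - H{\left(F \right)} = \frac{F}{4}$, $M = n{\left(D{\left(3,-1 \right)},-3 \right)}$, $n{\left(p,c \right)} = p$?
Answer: $-2221$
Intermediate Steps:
$D{\left(m,u \right)} = 3 m$
$M = 9$ ($M = 3 \cdot 3 = 9$)
$H{\left(F \right)} = 5 - \frac{F}{4}$
$U{\left(s \right)} = 12$ ($U{\left(s \right)} = \left(5 - 2\right) + 9 = 3 + 9 = 12$)
$29 \left(\left(-2\right) 5 - 4\right) H{\left(-2 \right)} + U{\left(-3 \right)} = 29 \left(\left(-2\right) 5 - 4\right) \left(5 - - \frac{1}{2}\right) + 12 = 29 \left(-10 - 4\right) \left(5 + \frac{1}{2}\right) + 12 = 29 \left(\left(-14\right) \frac{11}{2}\right) + 12 = 29 \left(-77\right) + 12 = -2233 + 12 = -2221$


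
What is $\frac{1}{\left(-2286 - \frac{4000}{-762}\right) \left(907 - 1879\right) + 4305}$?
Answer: $\frac{127}{282091719} \approx 4.5021 \cdot 10^{-7}$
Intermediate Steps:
$\frac{1}{\left(-2286 - \frac{4000}{-762}\right) \left(907 - 1879\right) + 4305} = \frac{1}{\left(-2286 - - \frac{2000}{381}\right) \left(-972\right) + 4305} = \frac{1}{\left(-2286 + \frac{2000}{381}\right) \left(-972\right) + 4305} = \frac{1}{\left(- \frac{868966}{381}\right) \left(-972\right) + 4305} = \frac{1}{\frac{281544984}{127} + 4305} = \frac{1}{\frac{282091719}{127}} = \frac{127}{282091719}$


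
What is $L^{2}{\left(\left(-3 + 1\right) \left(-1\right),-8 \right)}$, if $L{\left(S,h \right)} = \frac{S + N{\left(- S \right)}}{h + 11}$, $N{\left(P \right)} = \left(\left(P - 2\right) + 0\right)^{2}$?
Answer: $36$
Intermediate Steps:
$N{\left(P \right)} = \left(-2 + P\right)^{2}$ ($N{\left(P \right)} = \left(\left(P - 2\right) + 0\right)^{2} = \left(\left(-2 + P\right) + 0\right)^{2} = \left(-2 + P\right)^{2}$)
$L{\left(S,h \right)} = \frac{S + \left(-2 - S\right)^{2}}{11 + h}$ ($L{\left(S,h \right)} = \frac{S + \left(-2 - S\right)^{2}}{h + 11} = \frac{S + \left(-2 - S\right)^{2}}{11 + h}$)
$L^{2}{\left(\left(-3 + 1\right) \left(-1\right),-8 \right)} = \left(\frac{\left(-3 + 1\right) \left(-1\right) + \left(2 + \left(-3 + 1\right) \left(-1\right)\right)^{2}}{11 - 8}\right)^{2} = \left(\frac{\left(-2\right) \left(-1\right) + \left(2 - -2\right)^{2}}{3}\right)^{2} = \left(\frac{2 + \left(2 + 2\right)^{2}}{3}\right)^{2} = \left(\frac{2 + 4^{2}}{3}\right)^{2} = \left(\frac{2 + 16}{3}\right)^{2} = \left(\frac{1}{3} \cdot 18\right)^{2} = 6^{2} = 36$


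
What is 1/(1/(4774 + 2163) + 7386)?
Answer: 6937/51236683 ≈ 0.00013539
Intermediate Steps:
1/(1/(4774 + 2163) + 7386) = 1/(1/6937 + 7386) = 1/(51236683/6937) = 6937/51236683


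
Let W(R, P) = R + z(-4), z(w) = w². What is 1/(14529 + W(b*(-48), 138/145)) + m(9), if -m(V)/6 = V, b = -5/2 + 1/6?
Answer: -791477/14657 ≈ -54.000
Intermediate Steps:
b = -7/3 (b = -5*½ + 1*(⅙) = -5/2 + ⅙ = -7/3 ≈ -2.3333)
m(V) = -6*V
W(R, P) = 16 + R (W(R, P) = R + (-4)² = R + 16 = 16 + R)
1/(14529 + W(b*(-48), 138/145)) + m(9) = 1/(14529 + (16 - 7/3*(-48))) - 6*9 = 1/(14529 + (16 + 112)) - 54 = 1/(14529 + 128) - 54 = 1/14657 - 54 = -791477/14657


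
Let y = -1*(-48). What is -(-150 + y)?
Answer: 102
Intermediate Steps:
y = 48
-(-150 + y) = -(-150 + 48) = -1*(-102) = 102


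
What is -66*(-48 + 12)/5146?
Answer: 1188/2573 ≈ 0.46172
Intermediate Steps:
-66*(-48 + 12)/5146 = -66*(-36)*(1/5146) = 2376*(1/5146) = 1188/2573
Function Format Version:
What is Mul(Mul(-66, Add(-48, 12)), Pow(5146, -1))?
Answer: Rational(1188, 2573) ≈ 0.46172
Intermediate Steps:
Mul(Mul(-66, Add(-48, 12)), Pow(5146, -1)) = Mul(Mul(-66, -36), Rational(1, 5146)) = Mul(2376, Rational(1, 5146)) = Rational(1188, 2573)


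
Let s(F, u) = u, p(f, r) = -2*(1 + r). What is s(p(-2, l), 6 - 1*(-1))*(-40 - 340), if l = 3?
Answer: -2660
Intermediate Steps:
p(f, r) = -2 - 2*r
s(p(-2, l), 6 - 1*(-1))*(-40 - 340) = (6 - 1*(-1))*(-40 - 340) = (6 + 1)*(-380) = 7*(-380) = -2660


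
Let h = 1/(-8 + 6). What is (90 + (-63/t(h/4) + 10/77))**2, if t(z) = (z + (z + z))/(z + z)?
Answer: 13734436/5929 ≈ 2316.5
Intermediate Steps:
h = -1/2 (h = 1/(-2) = -1/2 ≈ -0.50000)
t(z) = 3/2 (t(z) = (z + 2*z)/((2*z)) = (3*z)*(1/(2*z)) = 3/2)
(90 + (-63/t(h/4) + 10/77))**2 = (90 + (-63/3/2 + 10/77))**2 = (90 + (-63*2/3 + 10*(1/77)))**2 = (90 + (-42 + 10/77))**2 = (90 - 3224/77)**2 = (3706/77)**2 = 13734436/5929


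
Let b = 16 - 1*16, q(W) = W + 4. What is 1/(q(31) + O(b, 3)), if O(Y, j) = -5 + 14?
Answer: 1/44 ≈ 0.022727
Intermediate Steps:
q(W) = 4 + W
b = 0 (b = 16 - 16 = 0)
O(Y, j) = 9
1/(q(31) + O(b, 3)) = 1/((4 + 31) + 9) = 1/(35 + 9) = 1/44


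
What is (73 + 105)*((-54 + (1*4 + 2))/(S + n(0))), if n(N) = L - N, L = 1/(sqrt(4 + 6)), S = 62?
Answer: -1765760/12813 + 2848*sqrt(10)/12813 ≈ -137.11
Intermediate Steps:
L = sqrt(10)/10 (L = 1/(sqrt(10)) = sqrt(10)/10 ≈ 0.31623)
n(N) = -N + sqrt(10)/10 (n(N) = sqrt(10)/10 - N = -N + sqrt(10)/10)
(73 + 105)*((-54 + (1*4 + 2))/(S + n(0))) = (73 + 105)*((-54 + (1*4 + 2))/(62 + (-1*0 + sqrt(10)/10))) = 178*((-54 + (4 + 2))/(62 + (0 + sqrt(10)/10))) = 178*((-54 + 6)/(62 + sqrt(10)/10)) = 178*(-48/(62 + sqrt(10)/10)) = -8544/(62 + sqrt(10)/10)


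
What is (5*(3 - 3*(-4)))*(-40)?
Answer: -3000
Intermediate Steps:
(5*(3 - 3*(-4)))*(-40) = (5*(3 + 12))*(-40) = (5*15)*(-40) = 75*(-40) = -3000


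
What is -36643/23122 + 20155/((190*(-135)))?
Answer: -70295843/29653965 ≈ -2.3705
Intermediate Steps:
-36643/23122 + 20155/((190*(-135))) = -36643*1/23122 + 20155/(-25650) = -36643/23122 + 20155*(-1/25650) = -36643/23122 - 4031/5130 = -70295843/29653965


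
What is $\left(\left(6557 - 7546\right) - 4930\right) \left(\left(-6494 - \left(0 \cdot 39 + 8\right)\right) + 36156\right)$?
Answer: $-175522026$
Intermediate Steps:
$\left(\left(6557 - 7546\right) - 4930\right) \left(\left(-6494 - \left(0 \cdot 39 + 8\right)\right) + 36156\right) = \left(-989 - 4930\right) \left(\left(-6494 - \left(0 + 8\right)\right) + 36156\right) = - 5919 \left(\left(-6494 - 8\right) + 36156\right) = - 5919 \left(-6502 + 36156\right) = \left(-5919\right) 29654 = -175522026$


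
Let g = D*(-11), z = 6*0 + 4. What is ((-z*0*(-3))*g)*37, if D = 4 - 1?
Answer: 0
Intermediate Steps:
z = 4 (z = 0 + 4 = 4)
D = 3
g = -33 (g = 3*(-11) = -33)
((-z*0*(-3))*g)*37 = ((-4*0*(-3))*(-33))*37 = ((-1*0*(-3))*(-33))*37 = ((0*(-3))*(-33))*37 = (0*(-33))*37 = 0*37 = 0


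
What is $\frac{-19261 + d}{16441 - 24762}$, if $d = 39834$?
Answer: $- \frac{20573}{8321} \approx -2.4724$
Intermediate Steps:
$\frac{-19261 + d}{16441 - 24762} = \frac{-19261 + 39834}{16441 - 24762} = \frac{20573}{-8321} = 20573 \left(- \frac{1}{8321}\right) = - \frac{20573}{8321}$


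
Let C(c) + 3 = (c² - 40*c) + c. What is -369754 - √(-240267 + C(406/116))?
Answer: -369754 - I*√961577/2 ≈ -3.6975e+5 - 490.3*I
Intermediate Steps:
C(c) = -3 + c² - 39*c (C(c) = -3 + ((c² - 40*c) + c) = -3 + (c² - 39*c) = -3 + c² - 39*c)
-369754 - √(-240267 + C(406/116)) = -369754 - √(-240267 + (-3 + (406/116)² - 15834/116)) = -369754 - √(-240267 + (-3 + (406*(1/116))² - 15834/116)) = -369754 - √(-240267 + (-3 + (7/2)² - 39*7/2)) = -369754 - √(-240267 + (-3 + 49/4 - 273/2)) = -369754 - √(-240267 - 509/4) = -369754 - √(-961577/4) = -369754 - I*√961577/2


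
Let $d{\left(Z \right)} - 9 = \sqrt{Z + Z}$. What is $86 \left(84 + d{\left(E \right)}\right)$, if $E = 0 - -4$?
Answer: $7998 + 172 \sqrt{2} \approx 8241.3$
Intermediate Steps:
$E = 4$ ($E = 0 + 4 = 4$)
$d{\left(Z \right)} = 9 + \sqrt{2} \sqrt{Z}$ ($d{\left(Z \right)} = 9 + \sqrt{Z + Z} = 9 + \sqrt{2 Z} = 9 + \sqrt{2} \sqrt{Z}$)
$86 \left(84 + d{\left(E \right)}\right) = 86 \left(84 + \left(9 + \sqrt{2} \sqrt{4}\right)\right) = 86 \left(84 + \left(9 + \sqrt{2} \cdot 2\right)\right) = 86 \left(84 + \left(9 + 2 \sqrt{2}\right)\right) = 86 \left(93 + 2 \sqrt{2}\right) = 7998 + 172 \sqrt{2}$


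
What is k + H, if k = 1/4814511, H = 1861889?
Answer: 8964085071280/4814511 ≈ 1.8619e+6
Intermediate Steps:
k = 1/4814511 ≈ 2.0771e-7
k + H = 1/4814511 + 1861889 = 8964085071280/4814511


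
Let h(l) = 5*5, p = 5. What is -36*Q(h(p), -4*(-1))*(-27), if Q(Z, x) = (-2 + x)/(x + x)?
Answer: 243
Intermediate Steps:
h(l) = 25
Q(Z, x) = (-2 + x)/(2*x) (Q(Z, x) = (-2 + x)/((2*x)) = (-2 + x)*(1/(2*x)) = (-2 + x)/(2*x))
-36*Q(h(p), -4*(-1))*(-27) = -18*(-2 - 4*(-1))/((-4*(-1)))*(-27) = -18*(-2 + 4)/4*(-27) = -18*2/4*(-27) = -36*¼*(-27) = -9*(-27) = 243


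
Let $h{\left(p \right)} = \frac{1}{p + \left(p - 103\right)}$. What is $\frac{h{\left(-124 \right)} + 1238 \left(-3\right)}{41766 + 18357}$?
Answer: $- \frac{1303615}{21103173} \approx -0.061773$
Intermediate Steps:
$h{\left(p \right)} = \frac{1}{-103 + 2 p}$ ($h{\left(p \right)} = \frac{1}{p + \left(p - 103\right)} = \frac{1}{p + \left(-103 + p\right)} = \frac{1}{-103 + 2 p}$)
$\frac{h{\left(-124 \right)} + 1238 \left(-3\right)}{41766 + 18357} = \frac{\frac{1}{-103 + 2 \left(-124\right)} + 1238 \left(-3\right)}{41766 + 18357} = \frac{\frac{1}{-103 - 248} - 3714}{60123} = \left(\frac{1}{-351} - 3714\right) \frac{1}{60123} = \left(- \frac{1}{351} - 3714\right) \frac{1}{60123} = \left(- \frac{1303615}{351}\right) \frac{1}{60123} = - \frac{1303615}{21103173}$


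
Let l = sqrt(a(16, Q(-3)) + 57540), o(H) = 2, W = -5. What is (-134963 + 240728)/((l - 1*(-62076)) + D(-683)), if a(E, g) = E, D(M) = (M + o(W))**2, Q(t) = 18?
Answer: 55615150305/276504493013 - 211530*sqrt(14389)/276504493013 ≈ 0.20104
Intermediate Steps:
D(M) = (2 + M)**2 (D(M) = (M + 2)**2 = (2 + M)**2)
l = 2*sqrt(14389) (l = sqrt(16 + 57540) = sqrt(57556) = 2*sqrt(14389) ≈ 239.91)
(-134963 + 240728)/((l - 1*(-62076)) + D(-683)) = (-134963 + 240728)/((2*sqrt(14389) - 1*(-62076)) + (2 - 683)**2) = 105765/((2*sqrt(14389) + 62076) + (-681)**2) = 105765/((62076 + 2*sqrt(14389)) + 463761) = 105765/(525837 + 2*sqrt(14389))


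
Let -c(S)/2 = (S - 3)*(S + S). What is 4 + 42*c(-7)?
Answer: -11756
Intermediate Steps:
c(S) = -4*S*(-3 + S) (c(S) = -2*(S - 3)*(S + S) = -2*(-3 + S)*2*S = -4*S*(-3 + S))
4 + 42*c(-7) = 4 + 42*(4*(-7)*(3 - 1*(-7))) = 4 + 42*(4*(-7)*(3 + 7)) = 4 + 42*(4*(-7)*10) = 4 + 42*(-280) = 4 - 11760 = -11756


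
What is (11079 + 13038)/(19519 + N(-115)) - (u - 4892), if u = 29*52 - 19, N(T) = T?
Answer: 22018643/6468 ≈ 3404.2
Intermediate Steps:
u = 1489 (u = 1508 - 19 = 1489)
(11079 + 13038)/(19519 + N(-115)) - (u - 4892) = (11079 + 13038)/(19519 - 115) - (1489 - 4892) = 24117/19404 - 1*(-3403) = 24117*(1/19404) + 3403 = 8039/6468 + 3403 = 22018643/6468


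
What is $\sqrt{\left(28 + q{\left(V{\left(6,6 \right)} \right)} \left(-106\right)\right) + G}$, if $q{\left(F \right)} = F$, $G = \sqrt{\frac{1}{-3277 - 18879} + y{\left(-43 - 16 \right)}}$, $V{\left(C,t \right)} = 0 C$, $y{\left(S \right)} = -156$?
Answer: $\frac{\sqrt{3436218352 + 11078 i \sqrt{19144650643}}}{11078} \approx 5.4157 + 1.1531 i$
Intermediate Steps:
$V{\left(C,t \right)} = 0$
$G = \frac{i \sqrt{19144650643}}{11078}$ ($G = \sqrt{\frac{1}{-3277 - 18879} - 156} = \sqrt{\frac{1}{-22156} - 156} = \sqrt{- \frac{1}{22156} - 156} = \sqrt{- \frac{3456337}{22156}} = \frac{i \sqrt{19144650643}}{11078} \approx 12.49 i$)
$\sqrt{\left(28 + q{\left(V{\left(6,6 \right)} \right)} \left(-106\right)\right) + G} = \sqrt{\left(28 + 0 \left(-106\right)\right) + \frac{i \sqrt{19144650643}}{11078}} = \sqrt{\left(28 + 0\right) + \frac{i \sqrt{19144650643}}{11078}} = \sqrt{28 + \frac{i \sqrt{19144650643}}{11078}}$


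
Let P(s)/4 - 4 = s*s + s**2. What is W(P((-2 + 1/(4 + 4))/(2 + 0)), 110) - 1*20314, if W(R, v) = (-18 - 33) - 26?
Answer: -20391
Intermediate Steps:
P(s) = 16 + 8*s**2 (P(s) = 16 + 4*(s*s + s**2) = 16 + 4*(s**2 + s**2) = 16 + 4*(2*s**2) = 16 + 8*s**2)
W(R, v) = -77 (W(R, v) = -51 - 26 = -77)
W(P((-2 + 1/(4 + 4))/(2 + 0)), 110) - 1*20314 = -77 - 1*20314 = -77 - 20314 = -20391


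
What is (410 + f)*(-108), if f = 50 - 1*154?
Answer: -33048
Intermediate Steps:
f = -104 (f = 50 - 154 = -104)
(410 + f)*(-108) = (410 - 104)*(-108) = 306*(-108) = -33048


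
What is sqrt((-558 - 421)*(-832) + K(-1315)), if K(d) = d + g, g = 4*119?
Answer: sqrt(813689) ≈ 902.05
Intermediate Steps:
g = 476
K(d) = 476 + d (K(d) = d + 476 = 476 + d)
sqrt((-558 - 421)*(-832) + K(-1315)) = sqrt((-558 - 421)*(-832) + (476 - 1315)) = sqrt(-979*(-832) - 839) = sqrt(814528 - 839) = sqrt(813689)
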